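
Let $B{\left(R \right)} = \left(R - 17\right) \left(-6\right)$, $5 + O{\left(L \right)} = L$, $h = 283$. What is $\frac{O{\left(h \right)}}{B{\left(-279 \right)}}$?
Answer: $\frac{139}{888} \approx 0.15653$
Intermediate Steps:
$O{\left(L \right)} = -5 + L$
$B{\left(R \right)} = 102 - 6 R$ ($B{\left(R \right)} = \left(-17 + R\right) \left(-6\right) = 102 - 6 R$)
$\frac{O{\left(h \right)}}{B{\left(-279 \right)}} = \frac{-5 + 283}{102 - -1674} = \frac{278}{102 + 1674} = \frac{278}{1776} = 278 \cdot \frac{1}{1776} = \frac{139}{888}$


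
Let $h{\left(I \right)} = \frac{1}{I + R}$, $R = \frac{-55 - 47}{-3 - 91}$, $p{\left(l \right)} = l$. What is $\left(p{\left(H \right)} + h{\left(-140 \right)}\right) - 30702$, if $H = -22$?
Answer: $- \frac{200597043}{6529} \approx -30724.0$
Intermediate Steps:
$R = \frac{51}{47}$ ($R = - \frac{102}{-94} = \left(-102\right) \left(- \frac{1}{94}\right) = \frac{51}{47} \approx 1.0851$)
$h{\left(I \right)} = \frac{1}{\frac{51}{47} + I}$ ($h{\left(I \right)} = \frac{1}{I + \frac{51}{47}} = \frac{1}{\frac{51}{47} + I}$)
$\left(p{\left(H \right)} + h{\left(-140 \right)}\right) - 30702 = \left(-22 + \frac{47}{51 + 47 \left(-140\right)}\right) - 30702 = \left(-22 + \frac{47}{51 - 6580}\right) - 30702 = \left(-22 + \frac{47}{-6529}\right) - 30702 = \left(-22 + 47 \left(- \frac{1}{6529}\right)\right) - 30702 = \left(-22 - \frac{47}{6529}\right) - 30702 = - \frac{143685}{6529} - 30702 = - \frac{200597043}{6529}$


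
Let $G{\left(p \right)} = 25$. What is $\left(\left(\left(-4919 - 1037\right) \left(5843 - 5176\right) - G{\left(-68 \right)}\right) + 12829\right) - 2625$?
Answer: $-3962473$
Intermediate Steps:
$\left(\left(\left(-4919 - 1037\right) \left(5843 - 5176\right) - G{\left(-68 \right)}\right) + 12829\right) - 2625 = \left(\left(\left(-4919 - 1037\right) \left(5843 - 5176\right) - 25\right) + 12829\right) - 2625 = \left(\left(\left(-5956\right) 667 - 25\right) + 12829\right) - 2625 = \left(\left(-3972652 - 25\right) + 12829\right) - 2625 = \left(-3972677 + 12829\right) - 2625 = -3959848 - 2625 = -3962473$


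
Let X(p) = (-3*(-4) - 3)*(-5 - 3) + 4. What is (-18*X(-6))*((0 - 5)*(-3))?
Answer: 18360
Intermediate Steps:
X(p) = -68 (X(p) = (12 - 3)*(-8) + 4 = 9*(-8) + 4 = -72 + 4 = -68)
(-18*X(-6))*((0 - 5)*(-3)) = (-18*(-68))*((0 - 5)*(-3)) = 1224*(-5*(-3)) = 1224*15 = 18360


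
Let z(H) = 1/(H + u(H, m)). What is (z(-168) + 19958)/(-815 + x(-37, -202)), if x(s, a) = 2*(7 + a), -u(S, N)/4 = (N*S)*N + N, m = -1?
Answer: -2027733/122428 ≈ -16.563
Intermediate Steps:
u(S, N) = -4*N - 4*S*N**2 (u(S, N) = -4*((N*S)*N + N) = -4*(S*N**2 + N) = -4*(N + S*N**2) = -4*N - 4*S*N**2)
z(H) = 1/(4 - 3*H) (z(H) = 1/(H - 4*(-1)*(1 - H)) = 1/(H + (4 - 4*H)) = 1/(4 - 3*H))
x(s, a) = 14 + 2*a
(z(-168) + 19958)/(-815 + x(-37, -202)) = (-1/(-4 + 3*(-168)) + 19958)/(-815 + (14 + 2*(-202))) = (-1/(-4 - 504) + 19958)/(-815 + (14 - 404)) = (-1/(-508) + 19958)/(-815 - 390) = (-1*(-1/508) + 19958)/(-1205) = (1/508 + 19958)*(-1/1205) = (10138665/508)*(-1/1205) = -2027733/122428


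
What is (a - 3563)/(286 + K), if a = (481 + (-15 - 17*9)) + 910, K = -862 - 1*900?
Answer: 65/41 ≈ 1.5854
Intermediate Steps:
K = -1762 (K = -862 - 900 = -1762)
a = 1223 (a = (481 + (-15 - 153)) + 910 = (481 - 168) + 910 = 313 + 910 = 1223)
(a - 3563)/(286 + K) = (1223 - 3563)/(286 - 1762) = -2340/(-1476) = -2340*(-1/1476) = 65/41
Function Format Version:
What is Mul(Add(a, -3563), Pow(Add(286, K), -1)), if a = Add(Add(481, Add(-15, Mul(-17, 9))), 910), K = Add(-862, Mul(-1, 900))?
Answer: Rational(65, 41) ≈ 1.5854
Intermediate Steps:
K = -1762 (K = Add(-862, -900) = -1762)
a = 1223 (a = Add(Add(481, Add(-15, -153)), 910) = Add(Add(481, -168), 910) = Add(313, 910) = 1223)
Mul(Add(a, -3563), Pow(Add(286, K), -1)) = Mul(Add(1223, -3563), Pow(Add(286, -1762), -1)) = Mul(-2340, Pow(-1476, -1)) = Mul(-2340, Rational(-1, 1476)) = Rational(65, 41)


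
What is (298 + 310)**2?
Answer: 369664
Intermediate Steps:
(298 + 310)**2 = 608**2 = 369664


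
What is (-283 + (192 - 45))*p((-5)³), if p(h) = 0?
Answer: 0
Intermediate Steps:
(-283 + (192 - 45))*p((-5)³) = (-283 + (192 - 45))*0 = (-283 + 147)*0 = -136*0 = 0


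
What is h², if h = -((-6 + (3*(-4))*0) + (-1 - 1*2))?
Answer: 81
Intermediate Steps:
h = 9 (h = -((-6 - 12*0) + (-1 - 2)) = -((-6 + 0) - 3) = -(-6 - 3) = -1*(-9) = 9)
h² = 9² = 81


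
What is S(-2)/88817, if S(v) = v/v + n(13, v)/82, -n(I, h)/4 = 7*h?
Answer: 69/3641497 ≈ 1.8948e-5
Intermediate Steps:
n(I, h) = -28*h
S(v) = 1 - 14*v/41 (S(v) = v/v - 28*v/82 = 1 - 28*v*(1/82) = 1 - 14*v/41)
S(-2)/88817 = (1 - 14/41*(-2))/88817 = (1 + 28/41)*(1/88817) = (69/41)*(1/88817) = 69/3641497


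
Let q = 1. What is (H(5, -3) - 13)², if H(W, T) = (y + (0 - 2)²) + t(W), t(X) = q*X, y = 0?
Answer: 16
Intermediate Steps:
t(X) = X (t(X) = 1*X = X)
H(W, T) = 4 + W (H(W, T) = (0 + (0 - 2)²) + W = (0 + (-2)²) + W = (0 + 4) + W = 4 + W)
(H(5, -3) - 13)² = ((4 + 5) - 13)² = (9 - 13)² = (-4)² = 16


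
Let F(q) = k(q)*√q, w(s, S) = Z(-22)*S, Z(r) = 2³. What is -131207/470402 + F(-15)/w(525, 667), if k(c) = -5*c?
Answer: -131207/470402 + 75*I*√15/5336 ≈ -0.27893 + 0.054437*I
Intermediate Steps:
Z(r) = 8
w(s, S) = 8*S
F(q) = -5*q^(3/2) (F(q) = (-5*q)*√q = -5*q^(3/2))
-131207/470402 + F(-15)/w(525, 667) = -131207/470402 + (-(-75)*I*√15)/((8*667)) = -131207*1/470402 - (-75)*I*√15/5336 = -131207/470402 + (75*I*√15)*(1/5336) = -131207/470402 + 75*I*√15/5336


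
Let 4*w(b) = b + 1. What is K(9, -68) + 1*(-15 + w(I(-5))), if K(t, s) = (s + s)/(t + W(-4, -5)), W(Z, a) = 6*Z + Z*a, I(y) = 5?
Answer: -407/10 ≈ -40.700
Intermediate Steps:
w(b) = ¼ + b/4 (w(b) = (b + 1)/4 = (1 + b)/4 = ¼ + b/4)
K(t, s) = 2*s/(-4 + t) (K(t, s) = (s + s)/(t - 4*(6 - 5)) = (2*s)/(t - 4*1) = (2*s)/(t - 4) = (2*s)/(-4 + t) = 2*s/(-4 + t))
K(9, -68) + 1*(-15 + w(I(-5))) = 2*(-68)/(-4 + 9) + 1*(-15 + (¼ + (¼)*5)) = 2*(-68)/5 + 1*(-15 + (¼ + 5/4)) = 2*(-68)*(⅕) + 1*(-15 + 3/2) = -136/5 + 1*(-27/2) = -136/5 - 27/2 = -407/10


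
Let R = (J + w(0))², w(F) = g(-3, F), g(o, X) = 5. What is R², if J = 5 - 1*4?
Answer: 1296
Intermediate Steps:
w(F) = 5
J = 1 (J = 5 - 4 = 1)
R = 36 (R = (1 + 5)² = 6² = 36)
R² = 36² = 1296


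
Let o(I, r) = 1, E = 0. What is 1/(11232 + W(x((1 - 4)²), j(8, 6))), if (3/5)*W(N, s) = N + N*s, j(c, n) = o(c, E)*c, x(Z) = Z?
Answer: 1/11367 ≈ 8.7974e-5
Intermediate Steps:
j(c, n) = c (j(c, n) = 1*c = c)
W(N, s) = 5*N/3 + 5*N*s/3 (W(N, s) = 5*(N + N*s)/3 = 5*N/3 + 5*N*s/3)
1/(11232 + W(x((1 - 4)²), j(8, 6))) = 1/(11232 + 5*(1 - 4)²*(1 + 8)/3) = 1/(11232 + (5/3)*(-3)²*9) = 1/(11232 + (5/3)*9*9) = 1/(11232 + 135) = 1/11367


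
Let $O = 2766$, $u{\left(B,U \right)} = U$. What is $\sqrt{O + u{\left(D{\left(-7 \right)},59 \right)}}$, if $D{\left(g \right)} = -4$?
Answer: $5 \sqrt{113} \approx 53.151$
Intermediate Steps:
$\sqrt{O + u{\left(D{\left(-7 \right)},59 \right)}} = \sqrt{2766 + 59} = \sqrt{2825} = 5 \sqrt{113}$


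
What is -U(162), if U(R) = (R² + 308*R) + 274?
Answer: -76414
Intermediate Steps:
U(R) = 274 + R² + 308*R
-U(162) = -(274 + 162² + 308*162) = -(274 + 26244 + 49896) = -1*76414 = -76414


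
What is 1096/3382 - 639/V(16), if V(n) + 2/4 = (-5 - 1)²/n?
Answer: -4318360/11837 ≈ -364.82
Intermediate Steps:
V(n) = -½ + 36/n (V(n) = -½ + (-5 - 1)²/n = -½ + (-6)²/n = -½ + 36/n)
1096/3382 - 639/V(16) = 1096/3382 - 639*32/(72 - 1*16) = 1096*(1/3382) - 639*32/(72 - 16) = 548/1691 - 639/((½)*(1/16)*56) = 548/1691 - 639/7/4 = 548/1691 - 639*4/7 = 548/1691 - 2556/7 = -4318360/11837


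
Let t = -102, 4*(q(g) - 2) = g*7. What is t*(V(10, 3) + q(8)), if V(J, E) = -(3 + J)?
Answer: -306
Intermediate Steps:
V(J, E) = -3 - J
q(g) = 2 + 7*g/4 (q(g) = 2 + (g*7)/4 = 2 + (7*g)/4 = 2 + 7*g/4)
t*(V(10, 3) + q(8)) = -102*((-3 - 1*10) + (2 + (7/4)*8)) = -102*((-3 - 10) + (2 + 14)) = -102*(-13 + 16) = -102*3 = -306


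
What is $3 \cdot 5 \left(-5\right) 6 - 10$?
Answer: $-460$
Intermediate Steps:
$3 \cdot 5 \left(-5\right) 6 - 10 = 15 \left(-5\right) 6 - 10 = \left(-75\right) 6 - 10 = -450 - 10 = -460$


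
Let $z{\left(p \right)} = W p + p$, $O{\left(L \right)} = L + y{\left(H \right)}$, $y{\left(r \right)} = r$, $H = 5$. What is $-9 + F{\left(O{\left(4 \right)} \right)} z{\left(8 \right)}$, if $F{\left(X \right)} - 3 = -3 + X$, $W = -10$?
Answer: $-657$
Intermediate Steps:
$O{\left(L \right)} = 5 + L$ ($O{\left(L \right)} = L + 5 = 5 + L$)
$z{\left(p \right)} = - 9 p$ ($z{\left(p \right)} = - 10 p + p = - 9 p$)
$F{\left(X \right)} = X$ ($F{\left(X \right)} = 3 + \left(-3 + X\right) = X$)
$-9 + F{\left(O{\left(4 \right)} \right)} z{\left(8 \right)} = -9 + \left(5 + 4\right) \left(\left(-9\right) 8\right) = -9 + 9 \left(-72\right) = -9 - 648 = -657$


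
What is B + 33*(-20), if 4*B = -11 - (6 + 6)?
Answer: -2663/4 ≈ -665.75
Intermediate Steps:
B = -23/4 (B = (-11 - (6 + 6))/4 = (-11 - 1*12)/4 = (-11 - 12)/4 = (¼)*(-23) = -23/4 ≈ -5.7500)
B + 33*(-20) = -23/4 + 33*(-20) = -23/4 - 660 = -2663/4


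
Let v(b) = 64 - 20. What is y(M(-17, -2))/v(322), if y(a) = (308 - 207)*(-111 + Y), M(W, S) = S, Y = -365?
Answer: -12019/11 ≈ -1092.6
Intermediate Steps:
y(a) = -48076 (y(a) = (308 - 207)*(-111 - 365) = 101*(-476) = -48076)
v(b) = 44
y(M(-17, -2))/v(322) = -48076/44 = -48076*1/44 = -12019/11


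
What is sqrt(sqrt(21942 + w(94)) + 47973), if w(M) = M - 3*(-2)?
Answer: sqrt(47973 + sqrt(22042)) ≈ 219.37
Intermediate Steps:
w(M) = 6 + M (w(M) = M + 6 = 6 + M)
sqrt(sqrt(21942 + w(94)) + 47973) = sqrt(sqrt(21942 + (6 + 94)) + 47973) = sqrt(sqrt(21942 + 100) + 47973) = sqrt(sqrt(22042) + 47973) = sqrt(47973 + sqrt(22042))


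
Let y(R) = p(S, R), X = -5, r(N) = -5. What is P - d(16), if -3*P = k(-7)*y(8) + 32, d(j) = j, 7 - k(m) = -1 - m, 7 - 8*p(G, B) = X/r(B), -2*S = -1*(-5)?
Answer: -323/12 ≈ -26.917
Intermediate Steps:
S = -5/2 (S = -(-1)*(-5)/2 = -½*5 = -5/2 ≈ -2.5000)
p(G, B) = ¾ (p(G, B) = 7/8 - (-5)/(8*(-5)) = 7/8 - (-5)*(-1)/(8*5) = 7/8 - ⅛*1 = 7/8 - ⅛ = ¾)
y(R) = ¾
k(m) = 8 + m (k(m) = 7 - (-1 - m) = 7 + (1 + m) = 8 + m)
P = -131/12 (P = -((8 - 7)*(¾) + 32)/3 = -(1*(¾) + 32)/3 = -(¾ + 32)/3 = -⅓*131/4 = -131/12 ≈ -10.917)
P - d(16) = -131/12 - 1*16 = -131/12 - 16 = -323/12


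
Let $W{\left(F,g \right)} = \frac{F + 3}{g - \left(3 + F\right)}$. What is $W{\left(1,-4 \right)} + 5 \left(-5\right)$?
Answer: $- \frac{51}{2} \approx -25.5$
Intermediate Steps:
$W{\left(F,g \right)} = \frac{3 + F}{-3 + g - F}$
$W{\left(1,-4 \right)} + 5 \left(-5\right) = \frac{3 + 1}{-3 - 4 - 1} + 5 \left(-5\right) = \frac{1}{-3 - 4 - 1} \cdot 4 - 25 = \frac{1}{-8} \cdot 4 - 25 = \left(- \frac{1}{8}\right) 4 - 25 = - \frac{1}{2} - 25 = - \frac{51}{2}$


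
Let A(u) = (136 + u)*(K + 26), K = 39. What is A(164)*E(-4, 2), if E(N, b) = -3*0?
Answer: 0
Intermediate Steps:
E(N, b) = 0
A(u) = 8840 + 65*u (A(u) = (136 + u)*(39 + 26) = (136 + u)*65 = 8840 + 65*u)
A(164)*E(-4, 2) = (8840 + 65*164)*0 = (8840 + 10660)*0 = 19500*0 = 0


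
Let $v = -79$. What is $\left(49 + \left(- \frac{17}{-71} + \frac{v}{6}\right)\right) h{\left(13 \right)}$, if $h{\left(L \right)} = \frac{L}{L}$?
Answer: $\frac{15367}{426} \approx 36.073$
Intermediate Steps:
$h{\left(L \right)} = 1$
$\left(49 + \left(- \frac{17}{-71} + \frac{v}{6}\right)\right) h{\left(13 \right)} = \left(49 - \left(- \frac{17}{71} + \frac{79}{6}\right)\right) 1 = \left(49 - \frac{5507}{426}\right) 1 = \frac{15367}{426} \cdot 1 = \frac{15367}{426}$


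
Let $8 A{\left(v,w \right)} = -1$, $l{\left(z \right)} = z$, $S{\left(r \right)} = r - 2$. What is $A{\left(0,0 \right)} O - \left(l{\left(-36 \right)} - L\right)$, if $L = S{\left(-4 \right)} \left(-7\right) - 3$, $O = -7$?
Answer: $\frac{607}{8} \approx 75.875$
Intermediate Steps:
$S{\left(r \right)} = -2 + r$
$A{\left(v,w \right)} = - \frac{1}{8}$ ($A{\left(v,w \right)} = \frac{1}{8} \left(-1\right) = - \frac{1}{8}$)
$L = 39$ ($L = \left(-2 - 4\right) \left(-7\right) - 3 = \left(-6\right) \left(-7\right) - 3 = 42 - 3 = 39$)
$A{\left(0,0 \right)} O - \left(l{\left(-36 \right)} - L\right) = \left(- \frac{1}{8}\right) \left(-7\right) - \left(-36 - 39\right) = \frac{7}{8} - \left(-36 - 39\right) = \frac{7}{8} - -75 = \frac{7}{8} + 75 = \frac{607}{8}$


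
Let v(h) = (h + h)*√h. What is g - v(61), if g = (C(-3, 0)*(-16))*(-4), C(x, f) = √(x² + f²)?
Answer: 192 - 122*√61 ≈ -760.85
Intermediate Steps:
C(x, f) = √(f² + x²)
v(h) = 2*h^(3/2) (v(h) = (2*h)*√h = 2*h^(3/2))
g = 192 (g = (√(0² + (-3)²)*(-16))*(-4) = (√(0 + 9)*(-16))*(-4) = (√9*(-16))*(-4) = (3*(-16))*(-4) = -48*(-4) = 192)
g - v(61) = 192 - 2*61^(3/2) = 192 - 2*61*√61 = 192 - 122*√61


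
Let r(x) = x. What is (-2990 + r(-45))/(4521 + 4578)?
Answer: -3035/9099 ≈ -0.33355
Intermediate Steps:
(-2990 + r(-45))/(4521 + 4578) = (-2990 - 45)/(4521 + 4578) = -3035/9099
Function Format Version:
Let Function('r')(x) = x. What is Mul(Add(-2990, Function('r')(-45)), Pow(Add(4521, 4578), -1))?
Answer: Rational(-3035, 9099) ≈ -0.33355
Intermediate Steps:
Mul(Add(-2990, Function('r')(-45)), Pow(Add(4521, 4578), -1)) = Mul(Add(-2990, -45), Pow(Add(4521, 4578), -1)) = Mul(-3035, Pow(9099, -1)) = Mul(-3035, Rational(1, 9099)) = Rational(-3035, 9099)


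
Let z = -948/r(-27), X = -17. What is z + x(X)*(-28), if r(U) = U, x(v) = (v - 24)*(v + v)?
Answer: -350972/9 ≈ -38997.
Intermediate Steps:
x(v) = 2*v*(-24 + v) (x(v) = (-24 + v)*(2*v) = 2*v*(-24 + v))
z = 316/9 (z = -948/(-27) = -948*(-1/27) = 316/9 ≈ 35.111)
z + x(X)*(-28) = 316/9 + (2*(-17)*(-24 - 17))*(-28) = 316/9 + (2*(-17)*(-41))*(-28) = 316/9 + 1394*(-28) = 316/9 - 39032 = -350972/9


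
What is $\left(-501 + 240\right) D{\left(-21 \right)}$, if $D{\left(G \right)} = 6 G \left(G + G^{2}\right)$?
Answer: $13812120$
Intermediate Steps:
$D{\left(G \right)} = 6 G \left(G + G^{2}\right)$
$\left(-501 + 240\right) D{\left(-21 \right)} = \left(-501 + 240\right) 6 \left(-21\right)^{2} \left(1 - 21\right) = - 261 \cdot 6 \cdot 441 \left(-20\right) = \left(-261\right) \left(-52920\right) = 13812120$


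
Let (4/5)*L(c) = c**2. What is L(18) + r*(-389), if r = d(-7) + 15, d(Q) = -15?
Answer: 405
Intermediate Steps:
L(c) = 5*c**2/4
r = 0 (r = -15 + 15 = 0)
L(18) + r*(-389) = (5/4)*18**2 + 0*(-389) = (5/4)*324 + 0 = 405 + 0 = 405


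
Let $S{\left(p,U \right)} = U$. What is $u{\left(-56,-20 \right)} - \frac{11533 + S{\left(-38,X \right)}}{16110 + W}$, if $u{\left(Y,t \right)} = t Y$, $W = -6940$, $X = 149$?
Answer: $\frac{5129359}{4585} \approx 1118.7$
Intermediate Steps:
$u{\left(Y,t \right)} = Y t$
$u{\left(-56,-20 \right)} - \frac{11533 + S{\left(-38,X \right)}}{16110 + W} = \left(-56\right) \left(-20\right) - \frac{11533 + 149}{16110 - 6940} = 1120 - \frac{11682}{9170} = 1120 - 11682 \cdot \frac{1}{9170} = 1120 - \frac{5841}{4585} = \frac{5129359}{4585}$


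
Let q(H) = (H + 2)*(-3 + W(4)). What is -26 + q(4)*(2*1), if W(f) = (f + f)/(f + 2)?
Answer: -46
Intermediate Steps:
W(f) = 2*f/(2 + f) (W(f) = (2*f)/(2 + f) = 2*f/(2 + f))
q(H) = -10/3 - 5*H/3 (q(H) = (H + 2)*(-3 + 2*4/(2 + 4)) = (2 + H)*(-3 + 2*4/6) = (2 + H)*(-3 + 2*4*(⅙)) = (2 + H)*(-3 + 4/3) = (2 + H)*(-5/3) = -10/3 - 5*H/3)
-26 + q(4)*(2*1) = -26 + (-10/3 - 5/3*4)*(2*1) = -26 + (-10/3 - 20/3)*2 = -26 - 10*2 = -26 - 20 = -46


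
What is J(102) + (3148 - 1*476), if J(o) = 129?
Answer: 2801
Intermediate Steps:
J(102) + (3148 - 1*476) = 129 + (3148 - 1*476) = 129 + (3148 - 476) = 129 + 2672 = 2801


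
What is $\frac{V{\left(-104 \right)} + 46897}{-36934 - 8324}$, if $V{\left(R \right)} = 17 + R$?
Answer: $- \frac{23405}{22629} \approx -1.0343$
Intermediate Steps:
$\frac{V{\left(-104 \right)} + 46897}{-36934 - 8324} = \frac{\left(17 - 104\right) + 46897}{-36934 - 8324} = \frac{-87 + 46897}{-45258} = 46810 \left(- \frac{1}{45258}\right) = - \frac{23405}{22629}$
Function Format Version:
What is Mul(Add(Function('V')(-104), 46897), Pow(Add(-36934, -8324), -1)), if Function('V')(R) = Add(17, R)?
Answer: Rational(-23405, 22629) ≈ -1.0343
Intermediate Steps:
Mul(Add(Function('V')(-104), 46897), Pow(Add(-36934, -8324), -1)) = Mul(Add(Add(17, -104), 46897), Pow(Add(-36934, -8324), -1)) = Mul(Add(-87, 46897), Pow(-45258, -1)) = Mul(46810, Rational(-1, 45258)) = Rational(-23405, 22629)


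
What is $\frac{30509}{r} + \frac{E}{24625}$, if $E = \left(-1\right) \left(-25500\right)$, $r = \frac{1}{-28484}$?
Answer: $- \frac{171196615928}{197} \approx -8.6902 \cdot 10^{8}$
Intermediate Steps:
$r = - \frac{1}{28484} \approx -3.5107 \cdot 10^{-5}$
$E = 25500$
$\frac{30509}{r} + \frac{E}{24625} = \frac{30509}{- \frac{1}{28484}} + \frac{25500}{24625} = 30509 \left(-28484\right) + 25500 \cdot \frac{1}{24625} = -869018356 + \frac{204}{197} = - \frac{171196615928}{197}$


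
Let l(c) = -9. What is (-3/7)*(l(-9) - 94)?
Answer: 309/7 ≈ 44.143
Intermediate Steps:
(-3/7)*(l(-9) - 94) = (-3/7)*(-9 - 94) = -3*⅐*(-103) = -3/7*(-103) = 309/7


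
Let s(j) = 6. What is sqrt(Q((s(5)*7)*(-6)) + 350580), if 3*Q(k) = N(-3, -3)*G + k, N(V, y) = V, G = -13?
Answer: sqrt(350509) ≈ 592.04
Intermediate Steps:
Q(k) = 13 + k/3 (Q(k) = (-3*(-13) + k)/3 = (39 + k)/3 = 13 + k/3)
sqrt(Q((s(5)*7)*(-6)) + 350580) = sqrt((13 + ((6*7)*(-6))/3) + 350580) = sqrt((13 + (42*(-6))/3) + 350580) = sqrt((13 + (1/3)*(-252)) + 350580) = sqrt((13 - 84) + 350580) = sqrt(-71 + 350580) = sqrt(350509)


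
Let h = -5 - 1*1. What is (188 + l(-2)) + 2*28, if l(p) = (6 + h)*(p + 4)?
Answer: 244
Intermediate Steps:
h = -6 (h = -5 - 1 = -6)
l(p) = 0 (l(p) = (6 - 6)*(p + 4) = 0*(4 + p) = 0)
(188 + l(-2)) + 2*28 = (188 + 0) + 2*28 = 188 + 56 = 244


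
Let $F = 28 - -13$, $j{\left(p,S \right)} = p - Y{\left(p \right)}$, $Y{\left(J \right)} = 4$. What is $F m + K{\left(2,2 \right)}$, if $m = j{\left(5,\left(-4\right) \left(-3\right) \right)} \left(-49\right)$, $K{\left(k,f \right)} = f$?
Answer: $-2007$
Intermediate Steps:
$j{\left(p,S \right)} = -4 + p$ ($j{\left(p,S \right)} = p - 4 = -4 + p$)
$F = 41$ ($F = 28 + 13 = 41$)
$m = -49$ ($m = \left(-4 + 5\right) \left(-49\right) = 1 \left(-49\right) = -49$)
$F m + K{\left(2,2 \right)} = 41 \left(-49\right) + 2 = -2009 + 2 = -2007$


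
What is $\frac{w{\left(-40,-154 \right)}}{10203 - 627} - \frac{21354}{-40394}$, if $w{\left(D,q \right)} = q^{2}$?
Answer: $\frac{1092547}{363546} \approx 3.0052$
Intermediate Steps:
$\frac{w{\left(-40,-154 \right)}}{10203 - 627} - \frac{21354}{-40394} = \frac{\left(-154\right)^{2}}{10203 - 627} - \frac{21354}{-40394} = \frac{23716}{10203 - 627} - - \frac{10677}{20197} = \frac{23716}{9576} + \frac{10677}{20197} = 23716 \cdot \frac{1}{9576} + \frac{10677}{20197} = \frac{847}{342} + \frac{10677}{20197} = \frac{1092547}{363546}$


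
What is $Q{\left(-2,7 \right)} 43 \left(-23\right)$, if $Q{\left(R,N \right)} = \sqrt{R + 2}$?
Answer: $0$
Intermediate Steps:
$Q{\left(R,N \right)} = \sqrt{2 + R}$
$Q{\left(-2,7 \right)} 43 \left(-23\right) = \sqrt{2 - 2} \cdot 43 \left(-23\right) = \sqrt{0} \cdot 43 \left(-23\right) = 0 \cdot 43 \left(-23\right) = 0 \left(-23\right) = 0$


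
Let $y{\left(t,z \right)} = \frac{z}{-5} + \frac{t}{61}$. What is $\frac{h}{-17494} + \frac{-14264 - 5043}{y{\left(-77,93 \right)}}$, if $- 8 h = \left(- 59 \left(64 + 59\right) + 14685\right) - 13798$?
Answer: $\frac{206021914015}{211957304} \approx 972.0$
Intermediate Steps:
$y{\left(t,z \right)} = - \frac{z}{5} + \frac{t}{61}$ ($y{\left(t,z \right)} = z \left(- \frac{1}{5}\right) + t \frac{1}{61} = - \frac{z}{5} + \frac{t}{61}$)
$h = \frac{3185}{4}$ ($h = - \frac{\left(- 59 \left(64 + 59\right) + 14685\right) - 13798}{8} = - \frac{\left(\left(-59\right) 123 + 14685\right) - 13798}{8} = - \frac{\left(-7257 + 14685\right) - 13798}{8} = - \frac{7428 - 13798}{8} = \left(- \frac{1}{8}\right) \left(-6370\right) = \frac{3185}{4} \approx 796.25$)
$\frac{h}{-17494} + \frac{-14264 - 5043}{y{\left(-77,93 \right)}} = \frac{3185}{4 \left(-17494\right)} + \frac{-14264 - 5043}{\left(- \frac{1}{5}\right) 93 + \frac{1}{61} \left(-77\right)} = \frac{3185}{4} \left(- \frac{1}{17494}\right) - \frac{19307}{- \frac{93}{5} - \frac{77}{61}} = - \frac{3185}{69976} - \frac{19307}{- \frac{6058}{305}} = - \frac{3185}{69976} - - \frac{5888635}{6058} = - \frac{3185}{69976} + \frac{5888635}{6058} = \frac{206021914015}{211957304}$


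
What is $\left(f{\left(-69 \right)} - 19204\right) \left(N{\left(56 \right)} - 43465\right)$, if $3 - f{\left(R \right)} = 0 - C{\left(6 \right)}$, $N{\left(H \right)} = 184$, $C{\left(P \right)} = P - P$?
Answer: $831038481$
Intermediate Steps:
$C{\left(P \right)} = 0$
$f{\left(R \right)} = 3$ ($f{\left(R \right)} = 3 - \left(0 - 0\right) = 3 - \left(0 + 0\right) = 3 - 0 = 3 + 0 = 3$)
$\left(f{\left(-69 \right)} - 19204\right) \left(N{\left(56 \right)} - 43465\right) = \left(3 - 19204\right) \left(184 - 43465\right) = \left(-19201\right) \left(-43281\right) = 831038481$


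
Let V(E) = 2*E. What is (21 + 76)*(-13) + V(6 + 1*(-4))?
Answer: -1257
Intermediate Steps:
(21 + 76)*(-13) + V(6 + 1*(-4)) = (21 + 76)*(-13) + 2*(6 + 1*(-4)) = 97*(-13) + 2*(6 - 4) = -1261 + 2*2 = -1261 + 4 = -1257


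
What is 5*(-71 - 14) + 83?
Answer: -342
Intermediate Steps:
5*(-71 - 14) + 83 = 5*(-85) + 83 = -425 + 83 = -342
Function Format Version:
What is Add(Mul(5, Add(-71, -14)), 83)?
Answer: -342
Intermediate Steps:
Add(Mul(5, Add(-71, -14)), 83) = Add(Mul(5, -85), 83) = Add(-425, 83) = -342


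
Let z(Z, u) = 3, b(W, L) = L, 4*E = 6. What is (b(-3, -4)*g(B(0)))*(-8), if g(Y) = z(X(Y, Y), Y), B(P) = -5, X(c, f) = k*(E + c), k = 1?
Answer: 96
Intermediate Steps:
E = 3/2 (E = (¼)*6 = 3/2 ≈ 1.5000)
X(c, f) = 3/2 + c (X(c, f) = 1*(3/2 + c) = 3/2 + c)
g(Y) = 3
(b(-3, -4)*g(B(0)))*(-8) = -4*3*(-8) = -12*(-8) = 96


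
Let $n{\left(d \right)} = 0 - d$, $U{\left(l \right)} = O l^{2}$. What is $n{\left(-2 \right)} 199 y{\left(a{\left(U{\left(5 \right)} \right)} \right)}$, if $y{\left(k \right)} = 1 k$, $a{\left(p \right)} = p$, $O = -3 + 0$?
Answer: $-29850$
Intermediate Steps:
$O = -3$
$U{\left(l \right)} = - 3 l^{2}$
$y{\left(k \right)} = k$
$n{\left(d \right)} = - d$
$n{\left(-2 \right)} 199 y{\left(a{\left(U{\left(5 \right)} \right)} \right)} = \left(-1\right) \left(-2\right) 199 \left(- 3 \cdot 5^{2}\right) = 2 \cdot 199 \left(\left(-3\right) 25\right) = 398 \left(-75\right) = -29850$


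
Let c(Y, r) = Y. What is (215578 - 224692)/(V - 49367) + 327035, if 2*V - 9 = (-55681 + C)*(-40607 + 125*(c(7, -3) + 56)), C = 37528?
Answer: 6267312147847/19164041 ≈ 3.2704e+5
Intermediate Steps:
V = 594184005/2 (V = 9/2 + ((-55681 + 37528)*(-40607 + 125*(7 + 56)))/2 = 9/2 + (-18153*(-40607 + 125*63))/2 = 9/2 + (-18153*(-40607 + 7875))/2 = 9/2 + (-18153*(-32732))/2 = 9/2 + (½)*594183996 = 9/2 + 297091998 = 594184005/2 ≈ 2.9709e+8)
(215578 - 224692)/(V - 49367) + 327035 = (215578 - 224692)/(594184005/2 - 49367) + 327035 = -9114/594085271/2 + 327035 = -9114*2/594085271 + 327035 = -588/19164041 + 327035 = 6267312147847/19164041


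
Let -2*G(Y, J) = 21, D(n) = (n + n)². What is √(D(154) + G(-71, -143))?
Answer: √379414/2 ≈ 307.98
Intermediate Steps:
D(n) = 4*n² (D(n) = (2*n)² = 4*n²)
G(Y, J) = -21/2 (G(Y, J) = -½*21 = -21/2)
√(D(154) + G(-71, -143)) = √(4*154² - 21/2) = √(4*23716 - 21/2) = √(94864 - 21/2) = √(189707/2) = √379414/2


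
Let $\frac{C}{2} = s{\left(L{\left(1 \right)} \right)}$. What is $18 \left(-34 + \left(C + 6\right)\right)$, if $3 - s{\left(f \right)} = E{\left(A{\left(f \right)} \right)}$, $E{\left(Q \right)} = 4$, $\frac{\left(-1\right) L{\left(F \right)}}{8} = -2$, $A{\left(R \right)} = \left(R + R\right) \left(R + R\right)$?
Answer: $-540$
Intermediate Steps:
$A{\left(R \right)} = 4 R^{2}$ ($A{\left(R \right)} = 2 R 2 R = 4 R^{2}$)
$L{\left(F \right)} = 16$ ($L{\left(F \right)} = \left(-8\right) \left(-2\right) = 16$)
$s{\left(f \right)} = -1$ ($s{\left(f \right)} = 3 - 4 = -1$)
$C = -2$ ($C = 2 \left(-1\right) = -2$)
$18 \left(-34 + \left(C + 6\right)\right) = 18 \left(-34 + \left(-2 + 6\right)\right) = 18 \left(-34 + 4\right) = 18 \left(-30\right) = -540$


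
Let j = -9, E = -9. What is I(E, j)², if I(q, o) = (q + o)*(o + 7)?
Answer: 1296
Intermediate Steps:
I(q, o) = (7 + o)*(o + q) (I(q, o) = (o + q)*(7 + o) = (7 + o)*(o + q))
I(E, j)² = ((-9)² + 7*(-9) + 7*(-9) - 9*(-9))² = (81 - 63 - 63 + 81)² = 36² = 1296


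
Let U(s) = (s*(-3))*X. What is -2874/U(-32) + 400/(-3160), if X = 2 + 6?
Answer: -39121/10112 ≈ -3.8688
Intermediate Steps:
X = 8
U(s) = -24*s (U(s) = (s*(-3))*8 = -3*s*8 = -24*s)
-2874/U(-32) + 400/(-3160) = -2874/((-24*(-32))) + 400/(-3160) = -2874/768 + 400*(-1/3160) = -2874*1/768 - 10/79 = -479/128 - 10/79 = -39121/10112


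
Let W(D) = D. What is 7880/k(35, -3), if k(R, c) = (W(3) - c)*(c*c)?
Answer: 3940/27 ≈ 145.93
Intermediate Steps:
k(R, c) = c²*(3 - c) (k(R, c) = (3 - c)*(c*c) = (3 - c)*c² = c²*(3 - c))
7880/k(35, -3) = 7880/(((-3)²*(3 - 1*(-3)))) = 7880/((9*(3 + 3))) = 7880/((9*6)) = 7880/54 = 7880*(1/54) = 3940/27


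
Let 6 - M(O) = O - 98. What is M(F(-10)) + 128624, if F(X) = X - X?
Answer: 128728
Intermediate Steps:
F(X) = 0
M(O) = 104 - O (M(O) = 6 - (O - 98) = 6 - (-98 + O) = 6 + (98 - O) = 104 - O)
M(F(-10)) + 128624 = (104 - 1*0) + 128624 = (104 + 0) + 128624 = 104 + 128624 = 128728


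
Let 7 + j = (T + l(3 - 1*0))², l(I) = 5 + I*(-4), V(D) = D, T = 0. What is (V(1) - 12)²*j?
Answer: 5082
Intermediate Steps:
l(I) = 5 - 4*I
j = 42 (j = -7 + (0 + (5 - 4*(3 - 1*0)))² = -7 + (0 + (5 - 4*(3 + 0)))² = -7 + (0 + (5 - 4*3))² = -7 + (0 + (5 - 12))² = -7 + (0 - 7)² = -7 + (-7)² = -7 + 49 = 42)
(V(1) - 12)²*j = (1 - 12)²*42 = (-11)²*42 = 121*42 = 5082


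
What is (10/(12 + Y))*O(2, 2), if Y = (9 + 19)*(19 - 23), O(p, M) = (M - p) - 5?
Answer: ½ ≈ 0.50000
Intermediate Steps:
O(p, M) = -5 + M - p
Y = -112 (Y = 28*(-4) = -112)
(10/(12 + Y))*O(2, 2) = (10/(12 - 112))*(-5 + 2 - 1*2) = (10/(-100))*(-5 + 2 - 2) = (10*(-1/100))*(-5) = -⅒*(-5) = ½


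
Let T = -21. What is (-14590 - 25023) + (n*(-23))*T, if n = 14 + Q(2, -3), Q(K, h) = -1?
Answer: -33334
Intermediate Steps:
n = 13 (n = 14 - 1 = 13)
(-14590 - 25023) + (n*(-23))*T = (-14590 - 25023) + (13*(-23))*(-21) = -39613 - 299*(-21) = -39613 + 6279 = -33334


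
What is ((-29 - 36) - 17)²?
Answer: 6724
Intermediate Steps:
((-29 - 36) - 17)² = (-65 - 17)² = (-82)² = 6724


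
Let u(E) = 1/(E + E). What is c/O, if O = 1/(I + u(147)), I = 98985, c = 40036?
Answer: 582555648638/147 ≈ 3.9630e+9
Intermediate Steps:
u(E) = 1/(2*E)
O = 294/29101591 (O = 1/(98985 + (1/2)/147) = 1/(98985 + (1/2)*(1/147)) = 1/(98985 + 1/294) = 1/(29101591/294) = 294/29101591 ≈ 1.0103e-5)
c/O = 40036/(294/29101591) = 40036*(29101591/294) = 582555648638/147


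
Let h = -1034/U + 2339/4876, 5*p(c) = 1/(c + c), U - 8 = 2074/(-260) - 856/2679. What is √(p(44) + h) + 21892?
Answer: 21892 + √1113827251937714608690/565055260 ≈ 21951.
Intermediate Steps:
U = -103243/348270 (U = 8 + (2074/(-260) - 856/2679) = 8 + (2074*(-1/260) - 856*1/2679) = 8 + (-1037/130 - 856/2679) = 8 - 2889403/348270 = -103243/348270 ≈ -0.29645)
p(c) = 1/(10*c) (p(c) = 1/(5*(c + c)) = 1/(5*((2*c))) = (1/(2*c))/5 = 1/(10*c))
h = 1756143599057/503412868 (h = -1034/(-103243/348270) + 2339/4876 = -1034*(-348270/103243) + 2339*(1/4876) = 360111180/103243 + 2339/4876 = 1756143599057/503412868 ≈ 3488.5)
√(p(44) + h) + 21892 = √((⅒)/44 + 1756143599057/503412868) + 21892 = √((⅒)*(1/44) + 1756143599057/503412868) + 21892 = √(1/440 + 1756143599057/503412868) + 21892 = √(193175921749487/55375415480) + 21892 = √1113827251937714608690/565055260 + 21892 = 21892 + √1113827251937714608690/565055260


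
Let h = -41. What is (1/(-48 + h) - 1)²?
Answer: 8100/7921 ≈ 1.0226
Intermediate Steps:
(1/(-48 + h) - 1)² = (1/(-48 - 41) - 1)² = (1/(-89) - 1)² = (-1/89 - 1)² = (-90/89)² = 8100/7921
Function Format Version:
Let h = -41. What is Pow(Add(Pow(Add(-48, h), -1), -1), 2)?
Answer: Rational(8100, 7921) ≈ 1.0226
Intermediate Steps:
Pow(Add(Pow(Add(-48, h), -1), -1), 2) = Pow(Add(Pow(Add(-48, -41), -1), -1), 2) = Pow(Add(Pow(-89, -1), -1), 2) = Pow(Add(Rational(-1, 89), -1), 2) = Pow(Rational(-90, 89), 2) = Rational(8100, 7921)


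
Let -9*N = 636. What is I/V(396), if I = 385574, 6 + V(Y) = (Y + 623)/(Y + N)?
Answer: -376320224/2799 ≈ -1.3445e+5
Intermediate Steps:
N = -212/3 (N = -⅑*636 = -212/3 ≈ -70.667)
V(Y) = -6 + (623 + Y)/(-212/3 + Y) (V(Y) = -6 + (Y + 623)/(Y - 212/3) = -6 + (623 + Y)/(-212/3 + Y))
I/V(396) = 385574/((3*(1047 - 5*396)/(-212 + 3*396))) = 385574/((3*(1047 - 1980)/(-212 + 1188))) = 385574/((3*(-933)/976)) = 385574/((3*(1/976)*(-933))) = 385574/(-2799/976) = 385574*(-976/2799) = -376320224/2799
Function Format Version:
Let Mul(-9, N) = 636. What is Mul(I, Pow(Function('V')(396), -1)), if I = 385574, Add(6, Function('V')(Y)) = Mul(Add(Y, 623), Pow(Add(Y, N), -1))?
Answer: Rational(-376320224, 2799) ≈ -1.3445e+5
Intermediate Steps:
N = Rational(-212, 3) (N = Mul(Rational(-1, 9), 636) = Rational(-212, 3) ≈ -70.667)
Function('V')(Y) = Add(-6, Mul(Pow(Add(Rational(-212, 3), Y), -1), Add(623, Y))) (Function('V')(Y) = Add(-6, Mul(Add(Y, 623), Pow(Add(Y, Rational(-212, 3)), -1))) = Add(-6, Mul(Add(623, Y), Pow(Add(Rational(-212, 3), Y), -1))) = Add(-6, Mul(Pow(Add(Rational(-212, 3), Y), -1), Add(623, Y))))
Mul(I, Pow(Function('V')(396), -1)) = Mul(385574, Pow(Mul(3, Pow(Add(-212, Mul(3, 396)), -1), Add(1047, Mul(-5, 396))), -1)) = Mul(385574, Pow(Mul(3, Pow(Add(-212, 1188), -1), Add(1047, -1980)), -1)) = Mul(385574, Pow(Mul(3, Pow(976, -1), -933), -1)) = Mul(385574, Pow(Mul(3, Rational(1, 976), -933), -1)) = Mul(385574, Pow(Rational(-2799, 976), -1)) = Mul(385574, Rational(-976, 2799)) = Rational(-376320224, 2799)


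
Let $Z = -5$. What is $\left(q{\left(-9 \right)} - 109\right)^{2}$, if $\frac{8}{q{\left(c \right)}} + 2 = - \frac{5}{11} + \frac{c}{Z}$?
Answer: $\frac{1190281}{81} \approx 14695.0$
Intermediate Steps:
$q{\left(c \right)} = \frac{8}{- \frac{27}{11} - \frac{c}{5}}$ ($q{\left(c \right)} = \frac{8}{-2 + \left(- \frac{5}{11} + \frac{c}{-5}\right)} = \frac{8}{-2 + \left(\left(-5\right) \frac{1}{11} + c \left(- \frac{1}{5}\right)\right)} = \frac{8}{-2 - \left(\frac{5}{11} + \frac{c}{5}\right)} = \frac{8}{- \frac{27}{11} - \frac{c}{5}}$)
$\left(q{\left(-9 \right)} - 109\right)^{2} = \left(- \frac{440}{135 + 11 \left(-9\right)} - 109\right)^{2} = \left(- \frac{440}{135 - 99} - 109\right)^{2} = \left(- \frac{440}{36} - 109\right)^{2} = \left(\left(-440\right) \frac{1}{36} - 109\right)^{2} = \left(- \frac{110}{9} - 109\right)^{2} = \left(- \frac{1091}{9}\right)^{2} = \frac{1190281}{81}$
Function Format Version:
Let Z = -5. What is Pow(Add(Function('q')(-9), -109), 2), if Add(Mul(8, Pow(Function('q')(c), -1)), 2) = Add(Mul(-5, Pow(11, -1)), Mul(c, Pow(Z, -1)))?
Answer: Rational(1190281, 81) ≈ 14695.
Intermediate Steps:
Function('q')(c) = Mul(8, Pow(Add(Rational(-27, 11), Mul(Rational(-1, 5), c)), -1)) (Function('q')(c) = Mul(8, Pow(Add(-2, Add(Mul(-5, Pow(11, -1)), Mul(c, Pow(-5, -1)))), -1)) = Mul(8, Pow(Add(-2, Add(Mul(-5, Rational(1, 11)), Mul(c, Rational(-1, 5)))), -1)) = Mul(8, Pow(Add(-2, Add(Rational(-5, 11), Mul(Rational(-1, 5), c))), -1)) = Mul(8, Pow(Add(Rational(-27, 11), Mul(Rational(-1, 5), c)), -1)))
Pow(Add(Function('q')(-9), -109), 2) = Pow(Add(Mul(-440, Pow(Add(135, Mul(11, -9)), -1)), -109), 2) = Pow(Add(Mul(-440, Pow(Add(135, -99), -1)), -109), 2) = Pow(Add(Mul(-440, Pow(36, -1)), -109), 2) = Pow(Add(Mul(-440, Rational(1, 36)), -109), 2) = Pow(Add(Rational(-110, 9), -109), 2) = Pow(Rational(-1091, 9), 2) = Rational(1190281, 81)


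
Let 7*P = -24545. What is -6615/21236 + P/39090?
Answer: -233130007/581080668 ≈ -0.40120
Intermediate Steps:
P = -24545/7 (P = (1/7)*(-24545) = -24545/7 ≈ -3506.4)
-6615/21236 + P/39090 = -6615/21236 - 24545/7/39090 = -6615*1/21236 - 24545/7*1/39090 = -6615/21236 - 4909/54726 = -233130007/581080668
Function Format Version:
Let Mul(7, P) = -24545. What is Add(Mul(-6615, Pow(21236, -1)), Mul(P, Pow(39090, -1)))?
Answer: Rational(-233130007, 581080668) ≈ -0.40120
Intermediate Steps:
P = Rational(-24545, 7) (P = Mul(Rational(1, 7), -24545) = Rational(-24545, 7) ≈ -3506.4)
Add(Mul(-6615, Pow(21236, -1)), Mul(P, Pow(39090, -1))) = Add(Mul(-6615, Pow(21236, -1)), Mul(Rational(-24545, 7), Pow(39090, -1))) = Add(Mul(-6615, Rational(1, 21236)), Mul(Rational(-24545, 7), Rational(1, 39090))) = Add(Rational(-6615, 21236), Rational(-4909, 54726)) = Rational(-233130007, 581080668)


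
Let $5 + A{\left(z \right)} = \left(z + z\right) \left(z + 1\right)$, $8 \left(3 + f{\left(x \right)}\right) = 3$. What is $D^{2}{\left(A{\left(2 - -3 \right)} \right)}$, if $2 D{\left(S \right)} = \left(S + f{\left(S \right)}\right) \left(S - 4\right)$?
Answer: $\frac{456634161}{256} \approx 1.7837 \cdot 10^{6}$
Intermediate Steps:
$f{\left(x \right)} = - \frac{21}{8}$ ($f{\left(x \right)} = -3 + \frac{1}{8} \cdot 3 = -3 + \frac{3}{8} = - \frac{21}{8}$)
$A{\left(z \right)} = -5 + 2 z \left(1 + z\right)$ ($A{\left(z \right)} = -5 + \left(z + z\right) \left(z + 1\right) = -5 + 2 z \left(1 + z\right)$)
$D{\left(S \right)} = \frac{\left(-4 + S\right) \left(- \frac{21}{8} + S\right)}{2}$ ($D{\left(S \right)} = \frac{\left(S - \frac{21}{8}\right) \left(S - 4\right)}{2} = \frac{\left(- \frac{21}{8} + S\right) \left(-4 + S\right)}{2} = \frac{\left(-4 + S\right) \left(- \frac{21}{8} + S\right)}{2}$)
$D^{2}{\left(A{\left(2 - -3 \right)} \right)} = \left(\frac{21}{4} + \frac{\left(-5 + 2 \left(2 - -3\right) + 2 \left(2 - -3\right)^{2}\right)^{2}}{2} - \frac{53 \left(-5 + 2 \left(2 - -3\right) + 2 \left(2 - -3\right)^{2}\right)}{16}\right)^{2} = \left(\frac{21}{4} + \frac{\left(-5 + 2 \left(2 + 3\right) + 2 \left(2 + 3\right)^{2}\right)^{2}}{2} - \frac{53 \left(-5 + 2 \left(2 + 3\right) + 2 \left(2 + 3\right)^{2}\right)}{16}\right)^{2} = \left(\frac{21}{4} + \frac{\left(-5 + 2 \cdot 5 + 2 \cdot 5^{2}\right)^{2}}{2} - \frac{53 \left(-5 + 2 \cdot 5 + 2 \cdot 5^{2}\right)}{16}\right)^{2} = \left(\frac{21}{4} + \frac{\left(-5 + 10 + 2 \cdot 25\right)^{2}}{2} - \frac{53 \left(-5 + 10 + 2 \cdot 25\right)}{16}\right)^{2} = \left(\frac{21}{4} + \frac{\left(-5 + 10 + 50\right)^{2}}{2} - \frac{53 \left(-5 + 10 + 50\right)}{16}\right)^{2} = \left(\frac{21}{4} + \frac{55^{2}}{2} - \frac{2915}{16}\right)^{2} = \left(\frac{21}{4} + \frac{1}{2} \cdot 3025 - \frac{2915}{16}\right)^{2} = \left(\frac{21}{4} + \frac{3025}{2} - \frac{2915}{16}\right)^{2} = \left(\frac{21369}{16}\right)^{2} = \frac{456634161}{256}$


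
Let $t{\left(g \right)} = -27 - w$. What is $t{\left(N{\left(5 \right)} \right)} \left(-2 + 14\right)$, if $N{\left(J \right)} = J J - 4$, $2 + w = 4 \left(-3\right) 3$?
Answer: $132$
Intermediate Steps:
$w = -38$ ($w = -2 + 4 \left(-3\right) 3 = -2 - 36 = -38$)
$N{\left(J \right)} = -4 + J^{2}$ ($N{\left(J \right)} = J^{2} - 4 = -4 + J^{2}$)
$t{\left(g \right)} = 11$ ($t{\left(g \right)} = -27 - -38 = -27 + 38 = 11$)
$t{\left(N{\left(5 \right)} \right)} \left(-2 + 14\right) = 11 \left(-2 + 14\right) = 11 \cdot 12 = 132$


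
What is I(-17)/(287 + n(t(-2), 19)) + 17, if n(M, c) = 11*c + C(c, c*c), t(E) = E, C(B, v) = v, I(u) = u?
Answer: 14552/857 ≈ 16.980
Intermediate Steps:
n(M, c) = c² + 11*c (n(M, c) = 11*c + c*c = 11*c + c² = c² + 11*c)
I(-17)/(287 + n(t(-2), 19)) + 17 = -17/(287 + 19*(11 + 19)) + 17 = -17/(287 + 19*30) + 17 = -17/(287 + 570) + 17 = -17/857 + 17 = 14552/857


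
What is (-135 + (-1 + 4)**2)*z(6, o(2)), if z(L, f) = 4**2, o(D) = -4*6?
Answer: -2016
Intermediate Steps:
o(D) = -24
z(L, f) = 16
(-135 + (-1 + 4)**2)*z(6, o(2)) = (-135 + (-1 + 4)**2)*16 = (-135 + 3**2)*16 = (-135 + 9)*16 = -126*16 = -2016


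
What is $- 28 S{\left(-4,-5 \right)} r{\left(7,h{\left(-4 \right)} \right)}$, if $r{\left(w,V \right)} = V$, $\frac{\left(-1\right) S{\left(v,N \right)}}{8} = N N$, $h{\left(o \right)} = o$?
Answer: $-22400$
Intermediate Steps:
$S{\left(v,N \right)} = - 8 N^{2}$ ($S{\left(v,N \right)} = - 8 N N = - 8 N^{2}$)
$- 28 S{\left(-4,-5 \right)} r{\left(7,h{\left(-4 \right)} \right)} = - 28 \left(- 8 \left(-5\right)^{2}\right) \left(-4\right) = - 28 \left(\left(-8\right) 25\right) \left(-4\right) = \left(-28\right) \left(-200\right) \left(-4\right) = 5600 \left(-4\right) = -22400$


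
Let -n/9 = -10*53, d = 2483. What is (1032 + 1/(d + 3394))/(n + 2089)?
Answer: 6065065/40310343 ≈ 0.15046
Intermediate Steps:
n = 4770 (n = -(-90)*53 = -9*(-530) = 4770)
(1032 + 1/(d + 3394))/(n + 2089) = (1032 + 1/(2483 + 3394))/(4770 + 2089) = (1032 + 1/5877)/6859 = (1032 + 1/5877)*(1/6859) = (6065065/5877)*(1/6859) = 6065065/40310343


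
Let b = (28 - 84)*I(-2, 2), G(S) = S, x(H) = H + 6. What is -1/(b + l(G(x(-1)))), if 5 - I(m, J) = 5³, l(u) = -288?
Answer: -1/6432 ≈ -0.00015547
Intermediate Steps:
x(H) = 6 + H
I(m, J) = -120 (I(m, J) = 5 - 1*5³ = 5 - 1*125 = 5 - 125 = -120)
b = 6720 (b = (28 - 84)*(-120) = -56*(-120) = 6720)
-1/(b + l(G(x(-1)))) = -1/(6720 - 288) = -1/6432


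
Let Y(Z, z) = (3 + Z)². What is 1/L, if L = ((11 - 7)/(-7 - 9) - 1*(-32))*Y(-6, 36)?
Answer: 4/1143 ≈ 0.0034996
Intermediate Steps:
L = 1143/4 (L = ((11 - 7)/(-7 - 9) - 1*(-32))*(3 - 6)² = (4/(-16) + 32)*(-3)² = (4*(-1/16) + 32)*9 = (-¼ + 32)*9 = (127/4)*9 = 1143/4 ≈ 285.75)
1/L = 1/(1143/4) = 4/1143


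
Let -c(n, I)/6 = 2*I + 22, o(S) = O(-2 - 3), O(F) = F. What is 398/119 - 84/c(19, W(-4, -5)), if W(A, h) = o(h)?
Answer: 3221/714 ≈ 4.5112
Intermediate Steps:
o(S) = -5 (o(S) = -2 - 3 = -5)
W(A, h) = -5
c(n, I) = -132 - 12*I (c(n, I) = -6*(2*I + 22) = -6*(22 + 2*I) = -132 - 12*I)
398/119 - 84/c(19, W(-4, -5)) = 398/119 - 84/(-132 - 12*(-5)) = 398*(1/119) - 84/(-132 + 60) = 398/119 - 84/(-72) = 398/119 - 84*(-1/72) = 398/119 + 7/6 = 3221/714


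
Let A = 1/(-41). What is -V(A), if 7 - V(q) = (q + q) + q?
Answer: -290/41 ≈ -7.0732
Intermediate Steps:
A = -1/41 ≈ -0.024390
V(q) = 7 - 3*q (V(q) = 7 - ((q + q) + q) = 7 - (2*q + q) = 7 - 3*q)
-V(A) = -(7 - 3*(-1/41)) = -(7 + 3/41) = -1*290/41 = -290/41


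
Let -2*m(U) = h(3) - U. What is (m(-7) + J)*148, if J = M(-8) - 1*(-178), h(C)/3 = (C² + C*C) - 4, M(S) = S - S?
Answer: 22718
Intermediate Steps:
M(S) = 0
h(C) = -12 + 6*C² (h(C) = 3*((C² + C*C) - 4) = 3*((C² + C²) - 4) = 3*(2*C² - 4) = 3*(-4 + 2*C²) = -12 + 6*C²)
J = 178 (J = 0 - 1*(-178) = 0 + 178 = 178)
m(U) = -21 + U/2 (m(U) = -((-12 + 6*3²) - U)/2 = -((-12 + 6*9) - U)/2 = -((-12 + 54) - U)/2 = -(42 - U)/2 = -21 + U/2)
(m(-7) + J)*148 = ((-21 + (½)*(-7)) + 178)*148 = ((-21 - 7/2) + 178)*148 = (-49/2 + 178)*148 = (307/2)*148 = 22718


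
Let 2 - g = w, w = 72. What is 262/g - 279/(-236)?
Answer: -21151/8260 ≈ -2.5607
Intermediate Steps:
g = -70 (g = 2 - 1*72 = 2 - 72 = -70)
262/g - 279/(-236) = 262/(-70) - 279/(-236) = 262*(-1/70) - 279*(-1/236) = -131/35 + 279/236 = -21151/8260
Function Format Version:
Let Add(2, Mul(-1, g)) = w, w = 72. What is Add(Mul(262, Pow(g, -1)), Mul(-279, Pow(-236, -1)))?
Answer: Rational(-21151, 8260) ≈ -2.5607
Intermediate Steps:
g = -70 (g = Add(2, Mul(-1, 72)) = Add(2, -72) = -70)
Add(Mul(262, Pow(g, -1)), Mul(-279, Pow(-236, -1))) = Add(Mul(262, Pow(-70, -1)), Mul(-279, Pow(-236, -1))) = Add(Mul(262, Rational(-1, 70)), Mul(-279, Rational(-1, 236))) = Add(Rational(-131, 35), Rational(279, 236)) = Rational(-21151, 8260)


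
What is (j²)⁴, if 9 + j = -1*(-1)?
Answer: 16777216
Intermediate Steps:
j = -8 (j = -9 - 1*(-1) = -9 + 1 = -8)
(j²)⁴ = ((-8)²)⁴ = 64⁴ = 16777216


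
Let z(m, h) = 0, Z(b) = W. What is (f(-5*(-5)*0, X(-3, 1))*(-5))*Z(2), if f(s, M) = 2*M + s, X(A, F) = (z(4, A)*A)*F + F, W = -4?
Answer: 40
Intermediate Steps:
Z(b) = -4
X(A, F) = F (X(A, F) = (0*A)*F + F = 0*F + F = 0 + F = F)
f(s, M) = s + 2*M
(f(-5*(-5)*0, X(-3, 1))*(-5))*Z(2) = ((-5*(-5)*0 + 2*1)*(-5))*(-4) = ((25*0 + 2)*(-5))*(-4) = ((0 + 2)*(-5))*(-4) = (2*(-5))*(-4) = -10*(-4) = 40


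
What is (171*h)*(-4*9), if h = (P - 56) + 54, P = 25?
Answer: -141588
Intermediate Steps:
h = 23 (h = (25 - 56) + 54 = -31 + 54 = 23)
(171*h)*(-4*9) = (171*23)*(-4*9) = 3933*(-36) = -141588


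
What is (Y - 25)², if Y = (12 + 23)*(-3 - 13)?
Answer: 342225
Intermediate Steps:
Y = -560 (Y = 35*(-16) = -560)
(Y - 25)² = (-560 - 25)² = (-585)² = 342225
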